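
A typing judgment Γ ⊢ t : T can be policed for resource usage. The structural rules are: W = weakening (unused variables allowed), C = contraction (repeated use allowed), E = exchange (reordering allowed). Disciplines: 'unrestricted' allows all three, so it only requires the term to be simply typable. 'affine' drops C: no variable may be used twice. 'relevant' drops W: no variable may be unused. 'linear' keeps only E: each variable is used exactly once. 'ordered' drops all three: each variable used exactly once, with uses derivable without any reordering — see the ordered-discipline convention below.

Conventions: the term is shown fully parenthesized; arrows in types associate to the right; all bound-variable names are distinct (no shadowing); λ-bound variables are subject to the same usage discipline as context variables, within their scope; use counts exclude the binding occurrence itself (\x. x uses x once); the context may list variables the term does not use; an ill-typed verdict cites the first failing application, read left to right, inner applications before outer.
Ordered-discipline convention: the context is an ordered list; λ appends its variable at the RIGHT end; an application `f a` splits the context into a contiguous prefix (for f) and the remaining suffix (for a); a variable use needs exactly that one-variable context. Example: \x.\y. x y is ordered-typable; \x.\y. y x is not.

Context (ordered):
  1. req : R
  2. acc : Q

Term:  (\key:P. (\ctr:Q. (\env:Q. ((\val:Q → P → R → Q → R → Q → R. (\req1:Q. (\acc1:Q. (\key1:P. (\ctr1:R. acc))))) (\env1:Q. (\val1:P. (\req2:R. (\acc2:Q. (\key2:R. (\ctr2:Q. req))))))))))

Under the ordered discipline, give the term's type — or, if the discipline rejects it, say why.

not well-typed under ordered — needs weakening: key, ctr, env, val, req1, acc1, key1, ctr1, env1, val1, req2, acc2, key2, ctr2 unused
variable uses: req: 1, acc: 1, key (bound): 0, ctr (bound): 0, env (bound): 0, val (bound): 0, req1 (bound): 0, acc1 (bound): 0, key1 (bound): 0, ctr1 (bound): 0, env1 (bound): 0, val1 (bound): 0, req2 (bound): 0, acc2 (bound): 0, key2 (bound): 0, ctr2 (bound): 0
left-to-right use order: acc, req
typing: ✓ — P → Q → Q → Q → Q → P → R → Q
per-discipline verdicts: ordered ✗ · linear ✗ · affine ✓ · relevant ✗ · unrestricted ✓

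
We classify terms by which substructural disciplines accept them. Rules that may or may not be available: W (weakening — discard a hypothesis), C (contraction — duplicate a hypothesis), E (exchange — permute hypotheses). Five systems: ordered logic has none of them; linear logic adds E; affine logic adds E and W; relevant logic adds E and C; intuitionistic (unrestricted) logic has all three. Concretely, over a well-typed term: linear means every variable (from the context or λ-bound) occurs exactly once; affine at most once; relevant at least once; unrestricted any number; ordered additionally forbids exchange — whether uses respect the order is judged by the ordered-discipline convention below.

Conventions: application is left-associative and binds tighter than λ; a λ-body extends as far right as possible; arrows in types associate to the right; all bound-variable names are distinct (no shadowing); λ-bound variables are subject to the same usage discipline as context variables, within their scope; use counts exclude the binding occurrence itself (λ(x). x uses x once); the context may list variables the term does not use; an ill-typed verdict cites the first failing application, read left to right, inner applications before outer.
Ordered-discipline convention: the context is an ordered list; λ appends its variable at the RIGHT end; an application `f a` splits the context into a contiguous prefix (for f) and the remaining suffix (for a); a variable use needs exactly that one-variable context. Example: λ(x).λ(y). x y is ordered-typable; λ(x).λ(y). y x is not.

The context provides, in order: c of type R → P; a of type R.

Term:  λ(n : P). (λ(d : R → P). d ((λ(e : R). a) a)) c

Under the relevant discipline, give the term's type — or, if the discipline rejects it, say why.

not well-typed under relevant — needs weakening: n, e unused
variable uses: c=1; a=2; n (λ-bound)=0; d (λ-bound)=1; e (λ-bound)=0
order of uses: d, a, a, c
typing: the term checks, with type P → P
per-discipline verdicts: ordered ✗ | linear ✗ | affine ✗ | relevant ✗ | unrestricted ✓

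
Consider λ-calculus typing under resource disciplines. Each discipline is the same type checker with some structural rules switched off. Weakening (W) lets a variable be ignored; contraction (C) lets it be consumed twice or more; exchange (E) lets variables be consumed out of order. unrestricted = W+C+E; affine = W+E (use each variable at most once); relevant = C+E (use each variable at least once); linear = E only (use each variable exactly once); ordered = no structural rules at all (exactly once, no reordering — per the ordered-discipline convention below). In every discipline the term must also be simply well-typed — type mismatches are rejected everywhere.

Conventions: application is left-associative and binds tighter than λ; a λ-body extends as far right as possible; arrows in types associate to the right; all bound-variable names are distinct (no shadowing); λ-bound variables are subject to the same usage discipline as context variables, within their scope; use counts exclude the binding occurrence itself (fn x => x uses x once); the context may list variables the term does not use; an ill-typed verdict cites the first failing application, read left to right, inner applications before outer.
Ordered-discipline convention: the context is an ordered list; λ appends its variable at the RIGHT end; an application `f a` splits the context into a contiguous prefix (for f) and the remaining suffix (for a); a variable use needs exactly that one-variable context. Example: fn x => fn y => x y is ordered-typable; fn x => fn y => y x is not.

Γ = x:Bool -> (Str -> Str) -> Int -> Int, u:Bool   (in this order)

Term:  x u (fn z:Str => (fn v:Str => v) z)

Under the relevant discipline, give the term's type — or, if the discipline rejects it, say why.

term : Int -> Int
variable uses: x ×1, u ×1, z [bound] ×1, v [bound] ×1
order of uses: x, u, v, z
typing: the term checks, with type Int -> Int
across the five disciplines: ordered ✓ | linear ✓ | affine ✓ | relevant ✓ | unrestricted ✓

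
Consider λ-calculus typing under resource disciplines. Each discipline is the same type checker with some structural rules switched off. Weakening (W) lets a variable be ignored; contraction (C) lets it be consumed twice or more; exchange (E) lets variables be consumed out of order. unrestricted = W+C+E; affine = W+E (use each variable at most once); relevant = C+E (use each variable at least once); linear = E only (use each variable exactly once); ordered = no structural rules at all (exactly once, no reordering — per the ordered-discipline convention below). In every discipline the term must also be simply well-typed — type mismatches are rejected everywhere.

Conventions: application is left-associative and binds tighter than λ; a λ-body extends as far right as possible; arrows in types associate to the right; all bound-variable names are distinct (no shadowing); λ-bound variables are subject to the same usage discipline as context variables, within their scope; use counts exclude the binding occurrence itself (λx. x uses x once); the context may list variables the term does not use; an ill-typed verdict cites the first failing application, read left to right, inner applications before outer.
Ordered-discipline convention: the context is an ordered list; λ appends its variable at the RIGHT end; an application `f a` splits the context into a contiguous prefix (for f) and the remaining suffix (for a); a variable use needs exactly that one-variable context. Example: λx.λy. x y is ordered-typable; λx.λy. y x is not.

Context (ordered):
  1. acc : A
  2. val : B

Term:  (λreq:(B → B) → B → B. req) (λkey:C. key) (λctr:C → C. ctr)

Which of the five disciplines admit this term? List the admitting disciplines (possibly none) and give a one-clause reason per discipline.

admitted by: none
variable uses: acc ×0, val ×0, req (λ-bound) ×1, key (λ-bound) ×1, ctr (λ-bound) ×1
use order (left to right): req, key, ctr
typing: ill-typed: argument of type C → C where (B → B) → B → B is required
ordered: ✗ — fails simple typing
linear: ✗ — a type mismatch blocks all five
affine: ✗ — the type mismatch rejects it
relevant: ✗ — not simply typable
unrestricted: ✗ — fails simple typing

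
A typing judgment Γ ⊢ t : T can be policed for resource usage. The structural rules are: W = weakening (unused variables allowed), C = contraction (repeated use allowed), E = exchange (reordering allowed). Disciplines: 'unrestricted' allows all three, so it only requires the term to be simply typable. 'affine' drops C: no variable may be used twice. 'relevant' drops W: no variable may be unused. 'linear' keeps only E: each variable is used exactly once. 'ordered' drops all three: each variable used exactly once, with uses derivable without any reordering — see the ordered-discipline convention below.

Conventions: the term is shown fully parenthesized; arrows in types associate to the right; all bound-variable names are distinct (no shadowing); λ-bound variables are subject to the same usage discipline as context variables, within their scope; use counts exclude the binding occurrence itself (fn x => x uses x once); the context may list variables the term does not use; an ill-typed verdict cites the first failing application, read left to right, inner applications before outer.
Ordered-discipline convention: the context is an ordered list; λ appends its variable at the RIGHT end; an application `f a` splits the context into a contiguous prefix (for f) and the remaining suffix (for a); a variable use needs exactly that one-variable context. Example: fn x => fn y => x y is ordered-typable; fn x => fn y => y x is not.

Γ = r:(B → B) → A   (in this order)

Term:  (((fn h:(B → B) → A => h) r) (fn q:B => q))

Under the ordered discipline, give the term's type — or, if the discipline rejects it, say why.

term : A
usage: r: 1×; h [bound]: 1×; q [bound]: 1×
use order (left to right): h, r, q
typing: ✓ — A
per-discipline verdicts: ordered ✓ · linear ✓ · affine ✓ · relevant ✓ · unrestricted ✓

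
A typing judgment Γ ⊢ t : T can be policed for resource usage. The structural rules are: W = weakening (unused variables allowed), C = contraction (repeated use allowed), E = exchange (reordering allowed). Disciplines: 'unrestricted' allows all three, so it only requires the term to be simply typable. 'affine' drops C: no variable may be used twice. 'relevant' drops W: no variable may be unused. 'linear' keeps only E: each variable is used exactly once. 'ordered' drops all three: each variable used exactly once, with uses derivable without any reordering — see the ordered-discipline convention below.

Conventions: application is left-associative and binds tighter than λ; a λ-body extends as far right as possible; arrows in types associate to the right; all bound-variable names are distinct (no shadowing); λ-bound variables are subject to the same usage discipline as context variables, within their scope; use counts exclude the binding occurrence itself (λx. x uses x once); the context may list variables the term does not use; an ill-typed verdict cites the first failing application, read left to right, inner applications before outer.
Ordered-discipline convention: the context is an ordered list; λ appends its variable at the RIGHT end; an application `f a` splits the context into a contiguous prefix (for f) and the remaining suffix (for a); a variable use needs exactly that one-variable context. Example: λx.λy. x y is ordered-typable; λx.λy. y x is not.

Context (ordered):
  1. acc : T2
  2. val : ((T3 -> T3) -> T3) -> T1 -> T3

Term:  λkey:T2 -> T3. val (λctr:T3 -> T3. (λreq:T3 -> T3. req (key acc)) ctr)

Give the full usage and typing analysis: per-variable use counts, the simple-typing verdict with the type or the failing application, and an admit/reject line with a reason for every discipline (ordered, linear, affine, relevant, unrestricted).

counts: acc=1; val=1; key (λ-bound)=1; ctr (λ-bound)=1; req (λ-bound)=1
use order (left to right): val, req, key, acc, ctr
typing: well-typed at (T2 -> T3) -> T1 -> T3
ordered ✗ (no ordered split (uses run val, req, key, acc, ctr))
linear ✓ (acc, val, key, ctr, req: one use apiece)
affine ✓ (at most one use each (acc, val, key, ctr, req))
relevant ✓ (acc, val, key, ctr, req: all used, weakening unneeded)
unrestricted ✓ (typability at (T2 -> T3) -> T1 -> T3 is all that's needed)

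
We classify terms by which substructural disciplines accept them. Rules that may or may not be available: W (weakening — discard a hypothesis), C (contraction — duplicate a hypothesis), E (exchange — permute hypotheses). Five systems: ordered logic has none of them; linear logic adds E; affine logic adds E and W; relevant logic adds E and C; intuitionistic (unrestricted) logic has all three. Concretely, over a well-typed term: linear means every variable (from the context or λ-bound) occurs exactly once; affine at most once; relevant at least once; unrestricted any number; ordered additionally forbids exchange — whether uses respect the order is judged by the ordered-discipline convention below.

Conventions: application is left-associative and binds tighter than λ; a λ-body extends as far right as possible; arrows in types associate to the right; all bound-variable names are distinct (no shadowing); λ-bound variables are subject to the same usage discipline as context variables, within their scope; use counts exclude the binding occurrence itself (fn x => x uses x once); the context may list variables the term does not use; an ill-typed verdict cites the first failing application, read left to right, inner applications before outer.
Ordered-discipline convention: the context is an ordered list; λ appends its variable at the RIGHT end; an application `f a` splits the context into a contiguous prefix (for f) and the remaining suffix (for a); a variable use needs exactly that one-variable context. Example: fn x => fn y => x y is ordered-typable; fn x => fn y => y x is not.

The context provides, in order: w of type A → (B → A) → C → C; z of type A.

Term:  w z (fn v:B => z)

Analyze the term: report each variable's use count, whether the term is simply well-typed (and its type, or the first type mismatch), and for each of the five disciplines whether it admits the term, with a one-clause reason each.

variable uses: w: 1, z: 2, v (λ-bound): 0
left-to-right use order: w, z, z
typing: the term checks, with type C → C
ordered ✗ (uses contraction: z ×2; needs weakening: v unused)
linear ✗ (uses contraction: z ×2; needs weakening: v unused)
affine ✗ (uses contraction: z ×2)
relevant ✗ (needs weakening: v unused)
unrestricted ✓ (well-typed at C → C; no restrictions here)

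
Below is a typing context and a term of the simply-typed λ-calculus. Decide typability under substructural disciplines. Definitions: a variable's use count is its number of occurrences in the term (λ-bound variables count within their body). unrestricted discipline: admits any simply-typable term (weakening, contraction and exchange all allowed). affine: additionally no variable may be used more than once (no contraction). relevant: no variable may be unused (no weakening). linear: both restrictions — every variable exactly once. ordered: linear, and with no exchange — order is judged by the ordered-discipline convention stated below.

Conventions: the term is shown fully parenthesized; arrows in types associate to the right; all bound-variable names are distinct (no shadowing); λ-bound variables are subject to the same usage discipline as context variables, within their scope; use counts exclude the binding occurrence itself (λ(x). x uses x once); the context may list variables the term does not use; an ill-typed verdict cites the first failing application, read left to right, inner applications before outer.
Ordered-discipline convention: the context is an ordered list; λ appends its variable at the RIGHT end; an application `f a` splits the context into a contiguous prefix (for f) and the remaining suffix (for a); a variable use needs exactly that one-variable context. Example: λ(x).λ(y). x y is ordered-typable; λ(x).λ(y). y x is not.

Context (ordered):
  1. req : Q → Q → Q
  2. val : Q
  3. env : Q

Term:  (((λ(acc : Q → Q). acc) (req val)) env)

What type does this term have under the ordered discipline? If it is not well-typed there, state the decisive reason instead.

term : Q
counts: req: 1×; val: 1×; env: 1×; acc [bound]: 1×
order of uses: acc, req, val, env
typing: the term checks, with type Q
across the five disciplines: ordered ✓ · linear ✓ · affine ✓ · relevant ✓ · unrestricted ✓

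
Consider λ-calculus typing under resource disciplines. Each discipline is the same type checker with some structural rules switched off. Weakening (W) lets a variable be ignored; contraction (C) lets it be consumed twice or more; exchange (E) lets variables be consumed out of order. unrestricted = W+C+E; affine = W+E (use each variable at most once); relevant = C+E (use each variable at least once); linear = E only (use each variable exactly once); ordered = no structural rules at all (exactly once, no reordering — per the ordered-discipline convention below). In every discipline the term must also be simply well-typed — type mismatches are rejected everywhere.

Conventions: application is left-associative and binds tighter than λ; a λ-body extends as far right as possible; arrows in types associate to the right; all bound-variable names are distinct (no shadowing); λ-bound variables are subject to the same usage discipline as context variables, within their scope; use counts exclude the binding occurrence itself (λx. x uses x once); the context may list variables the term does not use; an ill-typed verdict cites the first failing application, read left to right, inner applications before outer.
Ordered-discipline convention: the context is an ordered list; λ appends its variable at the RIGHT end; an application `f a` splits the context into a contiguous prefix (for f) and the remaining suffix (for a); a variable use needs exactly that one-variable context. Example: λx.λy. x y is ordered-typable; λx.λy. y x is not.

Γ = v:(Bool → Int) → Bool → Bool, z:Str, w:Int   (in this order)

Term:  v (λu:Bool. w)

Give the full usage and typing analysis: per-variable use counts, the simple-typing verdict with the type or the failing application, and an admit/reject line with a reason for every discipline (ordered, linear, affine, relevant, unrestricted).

use counts: v: 1, z: 0, w: 1, u [bound]: 0
uses in reading order: v, w
typing: ✓ — Bool → Bool
ordered ✗ (unused: z, u — weakening required)
linear ✗ (unused: z, u — weakening required)
affine ✓ (at most one use each (v, z, w, u))
relevant ✗ (unused: z, u — weakening required)
unrestricted ✓ (type-checks (Bool → Bool) and nothing is barred)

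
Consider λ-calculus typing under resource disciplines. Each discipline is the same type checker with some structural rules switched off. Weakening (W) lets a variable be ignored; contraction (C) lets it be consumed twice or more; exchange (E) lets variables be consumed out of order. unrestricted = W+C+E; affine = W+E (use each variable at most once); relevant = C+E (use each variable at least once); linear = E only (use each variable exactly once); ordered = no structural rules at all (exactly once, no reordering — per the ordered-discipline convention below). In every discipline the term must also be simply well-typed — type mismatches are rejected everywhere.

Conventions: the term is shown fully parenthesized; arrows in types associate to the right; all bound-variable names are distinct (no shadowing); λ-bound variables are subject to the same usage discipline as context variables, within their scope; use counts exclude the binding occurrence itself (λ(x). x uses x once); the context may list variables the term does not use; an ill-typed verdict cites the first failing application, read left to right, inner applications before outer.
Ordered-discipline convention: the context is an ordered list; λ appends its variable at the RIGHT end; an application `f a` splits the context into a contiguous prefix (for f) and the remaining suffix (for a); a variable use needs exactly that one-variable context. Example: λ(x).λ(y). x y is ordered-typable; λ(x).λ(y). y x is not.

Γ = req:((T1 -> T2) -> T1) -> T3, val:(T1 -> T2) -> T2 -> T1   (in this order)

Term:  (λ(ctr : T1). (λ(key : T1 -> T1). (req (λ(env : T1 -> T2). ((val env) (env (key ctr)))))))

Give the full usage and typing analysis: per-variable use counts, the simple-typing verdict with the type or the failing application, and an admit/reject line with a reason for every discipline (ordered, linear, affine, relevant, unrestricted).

use counts: req: 1×, val: 1×, ctr (λ-bound): 1×, key (λ-bound): 1×, env (λ-bound): 2×
uses in reading order: req, val, env, env, key, ctr
typing: well-typed — term : T1 -> (T1 -> T1) -> T3
ordered: ✗, env ×2 used more than once (contraction)
linear: ✗, env ×2 used more than once (contraction)
affine: ✗, env ×2 used more than once (contraction)
relevant: ✓, req, val, ctr, key, env: all used, weakening unneeded
unrestricted: ✓, simply typable at T1 -> (T1 -> T1) -> T3; W, C, E all held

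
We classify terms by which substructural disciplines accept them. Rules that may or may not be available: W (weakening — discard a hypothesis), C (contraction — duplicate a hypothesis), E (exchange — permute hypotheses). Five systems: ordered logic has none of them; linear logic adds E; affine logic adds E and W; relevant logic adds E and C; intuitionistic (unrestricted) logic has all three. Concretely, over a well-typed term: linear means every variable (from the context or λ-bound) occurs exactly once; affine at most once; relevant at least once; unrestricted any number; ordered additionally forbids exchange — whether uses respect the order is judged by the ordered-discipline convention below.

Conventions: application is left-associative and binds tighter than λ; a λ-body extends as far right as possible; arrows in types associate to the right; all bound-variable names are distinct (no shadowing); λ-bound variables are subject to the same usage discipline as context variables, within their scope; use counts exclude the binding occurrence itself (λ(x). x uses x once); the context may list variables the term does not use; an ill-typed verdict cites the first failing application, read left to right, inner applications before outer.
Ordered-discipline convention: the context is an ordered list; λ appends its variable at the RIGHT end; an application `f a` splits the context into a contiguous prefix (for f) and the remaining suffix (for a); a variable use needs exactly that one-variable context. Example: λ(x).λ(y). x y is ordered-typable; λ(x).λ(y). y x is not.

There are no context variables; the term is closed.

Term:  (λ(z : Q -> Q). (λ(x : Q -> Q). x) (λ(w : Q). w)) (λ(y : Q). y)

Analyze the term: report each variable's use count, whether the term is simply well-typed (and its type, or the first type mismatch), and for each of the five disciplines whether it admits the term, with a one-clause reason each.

use counts: z (λ-bound): 0, x (λ-bound): 1, w (λ-bound): 1, y (λ-bound): 1
order of uses: x, w, y
typing: well-typed — term : Q -> Q
ordered ✗ (unused: z — weakening required)
linear ✗ (unused: z — weakening required)
affine ✓ (at most one use each (z, x, w, y))
relevant ✗ (unused: z — weakening required)
unrestricted ✓ (simply typable at Q -> Q; W, C, E all held)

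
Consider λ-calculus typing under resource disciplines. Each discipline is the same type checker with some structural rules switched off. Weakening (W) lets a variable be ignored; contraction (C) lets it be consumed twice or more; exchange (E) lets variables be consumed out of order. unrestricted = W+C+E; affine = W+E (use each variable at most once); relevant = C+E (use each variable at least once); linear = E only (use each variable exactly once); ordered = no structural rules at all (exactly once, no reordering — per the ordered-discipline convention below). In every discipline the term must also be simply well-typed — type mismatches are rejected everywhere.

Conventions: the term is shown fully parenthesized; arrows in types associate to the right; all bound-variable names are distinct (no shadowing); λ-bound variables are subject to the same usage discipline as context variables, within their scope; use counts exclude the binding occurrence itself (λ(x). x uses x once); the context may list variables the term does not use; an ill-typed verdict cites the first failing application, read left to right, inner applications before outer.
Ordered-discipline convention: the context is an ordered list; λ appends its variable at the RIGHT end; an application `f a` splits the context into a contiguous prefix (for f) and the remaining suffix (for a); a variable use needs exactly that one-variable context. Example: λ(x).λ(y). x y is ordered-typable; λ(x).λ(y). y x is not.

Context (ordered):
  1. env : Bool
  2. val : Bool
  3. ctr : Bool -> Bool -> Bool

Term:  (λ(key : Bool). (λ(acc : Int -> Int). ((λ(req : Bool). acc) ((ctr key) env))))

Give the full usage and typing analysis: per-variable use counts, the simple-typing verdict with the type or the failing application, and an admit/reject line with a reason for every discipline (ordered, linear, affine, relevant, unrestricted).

counts: env: 1×; val: 0×; ctr: 1×; key (λ-bound): 1×; acc (λ-bound): 1×; req (λ-bound): 0×
uses in reading order: acc, ctr, key, env
typing: ✓ — Bool -> (Int -> Int) -> Int -> Int
ordered ✗ (val, req left unused)
linear ✗ (val, req left unused)
affine ✓ (none of env, val, ctr, key, acc, req used more than once)
relevant ✗ (val, req left unused)
unrestricted ✓ (well-typed at Bool -> (Int -> Int) -> Int -> Int; no restrictions here)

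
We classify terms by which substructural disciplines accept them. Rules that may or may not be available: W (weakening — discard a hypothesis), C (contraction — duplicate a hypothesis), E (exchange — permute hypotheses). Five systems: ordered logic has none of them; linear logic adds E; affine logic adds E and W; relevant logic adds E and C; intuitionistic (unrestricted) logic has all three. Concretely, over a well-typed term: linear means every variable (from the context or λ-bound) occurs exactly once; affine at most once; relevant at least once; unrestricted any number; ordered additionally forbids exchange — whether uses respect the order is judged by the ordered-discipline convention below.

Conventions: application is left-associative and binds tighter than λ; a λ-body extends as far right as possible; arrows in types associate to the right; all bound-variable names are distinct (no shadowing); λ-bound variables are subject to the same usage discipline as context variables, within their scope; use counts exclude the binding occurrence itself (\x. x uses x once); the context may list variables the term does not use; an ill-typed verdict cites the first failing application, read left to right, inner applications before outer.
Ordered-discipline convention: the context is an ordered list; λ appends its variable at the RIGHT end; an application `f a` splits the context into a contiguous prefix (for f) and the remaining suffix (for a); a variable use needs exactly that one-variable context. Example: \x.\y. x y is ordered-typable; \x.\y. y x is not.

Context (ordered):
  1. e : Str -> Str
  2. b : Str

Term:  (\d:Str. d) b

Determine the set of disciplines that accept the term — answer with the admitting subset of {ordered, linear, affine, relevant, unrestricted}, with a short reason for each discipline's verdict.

admitted in: affine, unrestricted
usage: e=0; b=1; d (bound)=1
left-to-right use order: d, b
typing: ✓ — Str
ordered: ✗ — e left unused
linear: ✗ — e left unused
affine: ✓ — no duplicate uses among e, b, d
relevant: ✗ — e left unused
unrestricted: ✓ — simply typable at Str; W, C, E all held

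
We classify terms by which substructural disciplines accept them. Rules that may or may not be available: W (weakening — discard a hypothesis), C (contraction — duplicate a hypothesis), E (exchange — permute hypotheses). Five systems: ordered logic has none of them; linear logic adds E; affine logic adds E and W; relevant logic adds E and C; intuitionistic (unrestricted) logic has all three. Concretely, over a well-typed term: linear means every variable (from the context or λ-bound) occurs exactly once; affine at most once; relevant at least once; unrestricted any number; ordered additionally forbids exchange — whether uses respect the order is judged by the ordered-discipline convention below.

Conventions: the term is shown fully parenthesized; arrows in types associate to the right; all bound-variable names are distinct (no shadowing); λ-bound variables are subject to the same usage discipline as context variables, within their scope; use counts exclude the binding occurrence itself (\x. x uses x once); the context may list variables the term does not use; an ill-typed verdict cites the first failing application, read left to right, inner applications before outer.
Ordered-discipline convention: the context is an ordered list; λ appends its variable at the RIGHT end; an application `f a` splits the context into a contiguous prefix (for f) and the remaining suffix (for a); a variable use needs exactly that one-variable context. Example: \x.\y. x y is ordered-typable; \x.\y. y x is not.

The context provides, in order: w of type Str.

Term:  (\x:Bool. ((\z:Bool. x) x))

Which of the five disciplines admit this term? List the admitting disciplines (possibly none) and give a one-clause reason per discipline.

admitting disciplines: unrestricted
use counts: w=0, x (bound)=2, z (bound)=0
uses in reading order: x, x
typing: the term checks, with type Bool -> Bool
ordered: ✗, x ×2 used more than once (contraction); unused: w, z — weakening required
linear: ✗, x ×2 used more than once (contraction); unused: w, z — weakening required
affine: ✗, x ×2 used more than once (contraction)
relevant: ✗, unused: w, z — weakening required
unrestricted: ✓, well-typed at Bool -> Bool; no restrictions here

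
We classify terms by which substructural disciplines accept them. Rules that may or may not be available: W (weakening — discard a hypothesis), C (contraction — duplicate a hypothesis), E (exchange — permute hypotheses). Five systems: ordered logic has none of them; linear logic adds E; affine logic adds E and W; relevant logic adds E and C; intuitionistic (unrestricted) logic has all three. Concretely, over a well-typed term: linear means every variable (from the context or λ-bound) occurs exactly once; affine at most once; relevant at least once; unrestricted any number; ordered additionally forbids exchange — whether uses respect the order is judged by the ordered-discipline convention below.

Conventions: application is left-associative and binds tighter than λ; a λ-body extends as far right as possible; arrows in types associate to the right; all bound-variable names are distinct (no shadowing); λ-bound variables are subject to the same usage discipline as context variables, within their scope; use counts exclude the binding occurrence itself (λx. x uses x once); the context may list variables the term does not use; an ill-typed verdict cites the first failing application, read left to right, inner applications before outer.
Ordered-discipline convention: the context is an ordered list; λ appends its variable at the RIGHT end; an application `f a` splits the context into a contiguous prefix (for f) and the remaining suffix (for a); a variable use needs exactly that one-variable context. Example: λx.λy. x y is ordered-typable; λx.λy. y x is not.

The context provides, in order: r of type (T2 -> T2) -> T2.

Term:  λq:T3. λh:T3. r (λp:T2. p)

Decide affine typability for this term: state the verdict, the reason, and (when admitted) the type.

yes — r, q, h, p: no repeats, contraction unneeded; term : T3 -> T3 -> T2
counts: r=1, q [bound]=0, h [bound]=0, p [bound]=1
uses in reading order: r, p
typing: the term checks, with type T3 -> T3 -> T2
all disciplines: ordered ✗ · linear ✗ · affine ✓ · relevant ✗ · unrestricted ✓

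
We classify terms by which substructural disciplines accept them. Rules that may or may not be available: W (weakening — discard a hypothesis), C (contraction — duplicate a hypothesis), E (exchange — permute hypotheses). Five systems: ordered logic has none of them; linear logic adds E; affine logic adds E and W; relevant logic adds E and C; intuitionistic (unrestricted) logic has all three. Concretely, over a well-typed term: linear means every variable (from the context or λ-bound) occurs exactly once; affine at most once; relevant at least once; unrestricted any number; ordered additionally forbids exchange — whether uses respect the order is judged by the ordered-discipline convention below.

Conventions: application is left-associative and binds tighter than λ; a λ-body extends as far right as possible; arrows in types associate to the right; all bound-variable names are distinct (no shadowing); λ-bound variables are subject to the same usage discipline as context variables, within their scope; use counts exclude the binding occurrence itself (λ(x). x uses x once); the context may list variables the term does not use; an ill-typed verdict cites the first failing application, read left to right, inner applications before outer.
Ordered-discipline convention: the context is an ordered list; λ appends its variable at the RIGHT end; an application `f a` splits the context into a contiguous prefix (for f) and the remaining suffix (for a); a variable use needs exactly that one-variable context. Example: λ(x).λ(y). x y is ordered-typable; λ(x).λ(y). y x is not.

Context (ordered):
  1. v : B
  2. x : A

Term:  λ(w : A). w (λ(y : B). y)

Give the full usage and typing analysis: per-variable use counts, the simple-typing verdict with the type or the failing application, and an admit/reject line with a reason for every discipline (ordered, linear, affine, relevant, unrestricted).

use counts: v: 0, x: 0, w [bound]: 1, y [bound]: 1
uses in reading order: w, y
typing: ill-typed: non-function type A applied to an argument
ordered: ✗ — a type mismatch blocks all five
linear: ✗ — the type mismatch rejects it
affine: ✗ — not simply typable
relevant: ✗ — fails simple typing
unrestricted: ✗ — a type mismatch blocks all five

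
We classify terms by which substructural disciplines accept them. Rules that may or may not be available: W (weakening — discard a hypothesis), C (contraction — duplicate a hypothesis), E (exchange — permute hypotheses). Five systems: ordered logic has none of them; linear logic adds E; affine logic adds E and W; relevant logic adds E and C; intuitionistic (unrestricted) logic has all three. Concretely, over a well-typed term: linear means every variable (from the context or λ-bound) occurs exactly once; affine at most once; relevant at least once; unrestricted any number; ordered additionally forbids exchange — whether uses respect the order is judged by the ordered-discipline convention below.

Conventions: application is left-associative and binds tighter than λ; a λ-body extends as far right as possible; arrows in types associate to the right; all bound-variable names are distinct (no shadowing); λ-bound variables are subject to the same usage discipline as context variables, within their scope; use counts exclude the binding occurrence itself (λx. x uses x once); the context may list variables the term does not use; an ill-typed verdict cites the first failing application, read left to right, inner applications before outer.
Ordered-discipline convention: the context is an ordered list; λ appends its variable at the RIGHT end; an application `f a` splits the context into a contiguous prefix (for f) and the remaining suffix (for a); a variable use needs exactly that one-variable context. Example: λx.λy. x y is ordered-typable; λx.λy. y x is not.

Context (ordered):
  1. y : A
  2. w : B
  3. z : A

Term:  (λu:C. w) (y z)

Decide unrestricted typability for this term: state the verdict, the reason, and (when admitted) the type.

no — not simply typable
variable uses: y: 1×; w: 1×; z: 1×; u [bound]: 0×
uses in reading order: w, y, z
typing: ill-typed: non-function type A applied to an argument
per-discipline verdicts: ordered ✗ | linear ✗ | affine ✗ | relevant ✗ | unrestricted ✗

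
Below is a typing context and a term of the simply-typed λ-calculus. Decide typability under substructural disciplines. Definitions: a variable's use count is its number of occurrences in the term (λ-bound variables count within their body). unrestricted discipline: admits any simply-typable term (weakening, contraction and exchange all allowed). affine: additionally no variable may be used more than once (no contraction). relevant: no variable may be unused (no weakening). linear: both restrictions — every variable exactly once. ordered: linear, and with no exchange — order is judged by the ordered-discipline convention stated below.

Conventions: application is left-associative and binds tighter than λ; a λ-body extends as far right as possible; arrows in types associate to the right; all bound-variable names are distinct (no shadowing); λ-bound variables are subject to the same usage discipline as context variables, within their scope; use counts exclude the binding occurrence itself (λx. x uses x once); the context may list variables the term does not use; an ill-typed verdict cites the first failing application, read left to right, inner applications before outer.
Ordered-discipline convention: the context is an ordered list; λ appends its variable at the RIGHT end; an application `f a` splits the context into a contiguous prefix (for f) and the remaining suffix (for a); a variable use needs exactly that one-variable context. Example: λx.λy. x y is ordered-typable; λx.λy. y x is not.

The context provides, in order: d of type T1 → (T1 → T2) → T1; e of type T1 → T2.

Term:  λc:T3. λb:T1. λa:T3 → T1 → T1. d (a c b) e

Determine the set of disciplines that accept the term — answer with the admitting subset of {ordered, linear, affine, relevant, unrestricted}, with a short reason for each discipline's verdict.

admitted by: linear, affine, relevant, unrestricted
usage: d: 1; e: 1; c (λ-bound): 1; b (λ-bound): 1; a (λ-bound): 1
left-to-right use order: d, a, c, b, e
typing: well-typed at T3 → T1 → (T3 → T1 → T1) → T1
ordered: ✗, use order d, a, c, b, e needs exchange
linear: ✓, d, e, c, b, a: one use apiece
affine: ✓, at most one use each (d, e, c, b, a)
relevant: ✓, none of d, e, c, b, a goes unused
unrestricted: ✓, simply typable at T3 → T1 → (T3 → T1 → T1) → T1; W, C, E all held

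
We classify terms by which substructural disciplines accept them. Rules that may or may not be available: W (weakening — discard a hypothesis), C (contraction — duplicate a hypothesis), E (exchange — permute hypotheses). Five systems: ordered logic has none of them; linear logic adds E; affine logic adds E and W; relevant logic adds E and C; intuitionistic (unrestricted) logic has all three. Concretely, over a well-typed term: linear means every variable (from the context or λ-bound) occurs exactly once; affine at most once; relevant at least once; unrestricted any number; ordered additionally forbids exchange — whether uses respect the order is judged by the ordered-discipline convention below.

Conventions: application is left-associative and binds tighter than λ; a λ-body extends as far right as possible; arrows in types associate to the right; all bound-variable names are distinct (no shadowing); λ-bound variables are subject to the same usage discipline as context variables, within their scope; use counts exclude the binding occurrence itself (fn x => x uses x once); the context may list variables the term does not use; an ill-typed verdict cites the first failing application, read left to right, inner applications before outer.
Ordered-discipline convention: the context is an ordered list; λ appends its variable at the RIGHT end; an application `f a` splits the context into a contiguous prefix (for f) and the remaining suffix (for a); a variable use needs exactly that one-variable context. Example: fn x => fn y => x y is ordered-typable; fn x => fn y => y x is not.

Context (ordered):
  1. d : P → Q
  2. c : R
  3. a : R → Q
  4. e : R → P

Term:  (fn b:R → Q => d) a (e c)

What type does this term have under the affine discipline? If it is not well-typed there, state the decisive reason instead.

term : Q
counts: d ×1; c ×1; a ×1; e ×1; b (bound) ×0
left-to-right use order: d, a, e, c
typing: well-typed at Q
summary: ordered ✗, linear ✗, affine ✓, relevant ✗, unrestricted ✓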